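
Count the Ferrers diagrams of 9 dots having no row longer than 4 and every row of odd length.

Listing the qualifying partitions of 9:
3+3+3
3+3+1+1+1
3+1+1+1+1+1+1
1+1+1+1+1+1+1+1+1
Counting gives 4.

4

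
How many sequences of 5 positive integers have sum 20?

3876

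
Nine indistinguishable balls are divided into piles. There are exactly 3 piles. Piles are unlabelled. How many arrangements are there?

Listing the qualifying partitions of 9:
7, 1, 1
6, 2, 1
5, 3, 1
5, 2, 2
4, 4, 1
4, 3, 2
3, 3, 3

7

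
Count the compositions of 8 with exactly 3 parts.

21

Place 2 bars in the 7 internal gaps of a row of 8 dots: C(7,2) = 21.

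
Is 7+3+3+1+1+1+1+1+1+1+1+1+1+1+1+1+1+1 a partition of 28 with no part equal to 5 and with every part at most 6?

No

The parts sum to 28, and the condition 'no summand exceeds 6' is violated.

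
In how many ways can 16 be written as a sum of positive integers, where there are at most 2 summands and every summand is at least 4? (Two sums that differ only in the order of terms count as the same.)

They are:
16
12,4
11,5
10,6
9,7
8,8

6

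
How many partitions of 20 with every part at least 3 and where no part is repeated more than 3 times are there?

44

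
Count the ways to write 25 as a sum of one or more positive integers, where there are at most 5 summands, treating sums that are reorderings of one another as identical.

There are 377 such partitions.

377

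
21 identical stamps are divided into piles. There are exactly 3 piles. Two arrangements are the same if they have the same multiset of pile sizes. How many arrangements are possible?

37

A partial list (first 12 by largest part):
19,1,1
18,2,1
17,3,1
17,2,2
16,4,1
16,3,2
15,5,1
15,4,2
15,3,3
14,6,1
14,5,2
14,4,3
…and 25 more, for 37 total.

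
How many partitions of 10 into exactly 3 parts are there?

The partitions of 10 that satisfy the conditions:
8, 1, 1
7, 2, 1
6, 3, 1
6, 2, 2
5, 4, 1
5, 3, 2
4, 4, 2
4, 3, 3

8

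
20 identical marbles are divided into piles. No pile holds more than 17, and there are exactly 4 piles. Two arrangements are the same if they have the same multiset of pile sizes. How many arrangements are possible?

There are too many to list fully; the first 12 (by largest part) are:
17+1+1+1
16+2+1+1
15+3+1+1
15+2+2+1
14+4+1+1
14+3+2+1
14+2+2+2
13+5+1+1
13+4+2+1
13+3+3+1
13+3+2+2
12+6+1+1
…and 52 more, for 64 total.

64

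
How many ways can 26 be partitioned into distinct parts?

165

Direct enumeration gives 165 partitions.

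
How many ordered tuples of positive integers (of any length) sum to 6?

32

The number of compositions of n is 2^(n−1); here 2^5 = 32.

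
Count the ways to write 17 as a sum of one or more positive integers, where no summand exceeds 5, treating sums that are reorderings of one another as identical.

Counting exhaustively, 119 partitions satisfy the conditions.

119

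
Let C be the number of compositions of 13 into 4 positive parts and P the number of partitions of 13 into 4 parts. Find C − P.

202

Compositions: C(12,3) = 220.
Partitions of 13 into exactly 4 parts: 18.
Difference: 220 − 18 = 202.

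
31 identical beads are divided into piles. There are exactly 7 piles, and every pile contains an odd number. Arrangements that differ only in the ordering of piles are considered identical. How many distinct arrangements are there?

65

There are too many to list fully; the first 12 (by largest part) are:
1, 1, 1, 1, 1, 1, 25
1, 1, 1, 1, 1, 3, 23
1, 1, 1, 1, 1, 5, 21
1, 1, 1, 1, 3, 3, 21
1, 1, 1, 1, 1, 7, 19
1, 1, 1, 1, 3, 5, 19
1, 1, 1, 3, 3, 3, 19
1, 1, 1, 1, 1, 9, 17
1, 1, 1, 1, 3, 7, 17
1, 1, 1, 1, 5, 5, 17
1, 1, 1, 3, 3, 5, 17
1, 1, 3, 3, 3, 3, 17
…and 53 more, for 65 total.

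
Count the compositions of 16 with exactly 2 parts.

15

By stars and bars with positive parts, the count is C(15,1) = 15.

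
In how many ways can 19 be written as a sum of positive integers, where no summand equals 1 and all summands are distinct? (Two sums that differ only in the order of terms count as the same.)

A partial list (first 12 by largest part):
19
17, 2
16, 3
15, 4
14, 5
14, 3, 2
13, 6
13, 4, 2
12, 7
12, 5, 2
12, 4, 3
11, 8
…and 17 more, for 29 total.

29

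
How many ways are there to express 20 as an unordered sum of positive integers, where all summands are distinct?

A partial list (first 12 by largest part):
20
19 + 1
18 + 2
17 + 3
17 + 2 + 1
16 + 4
16 + 3 + 1
15 + 5
15 + 4 + 1
15 + 3 + 2
14 + 6
14 + 5 + 1
…and 52 more, for 64 total.

64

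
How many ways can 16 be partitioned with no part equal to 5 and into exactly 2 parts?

7

The partitions of 16 that satisfy the conditions:
1, 15
2, 14
3, 13
4, 12
6, 10
7, 9
8, 8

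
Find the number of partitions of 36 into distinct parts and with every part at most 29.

654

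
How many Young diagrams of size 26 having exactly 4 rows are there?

136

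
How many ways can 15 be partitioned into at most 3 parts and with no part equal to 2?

20

Listing the qualifying partitions of 15:
15
1 + 14
1 + 1 + 13
3 + 12
4 + 11
1 + 3 + 11
5 + 10
1 + 4 + 10
6 + 9
1 + 5 + 9
3 + 3 + 9
7 + 8
1 + 6 + 8
3 + 4 + 8
1 + 7 + 7
3 + 5 + 7
4 + 4 + 7
3 + 6 + 6
4 + 5 + 6
5 + 5 + 5
That's 20 in total.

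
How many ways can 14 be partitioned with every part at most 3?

The partitions of 14 that satisfy the conditions:
2+3+3+3+3
1+1+3+3+3+3
1+2+2+3+3+3
1+1+1+2+3+3+3
1+1+1+1+1+3+3+3
2+2+2+2+3+3
1+1+2+2+2+3+3
1+1+1+1+2+2+3+3
1+1+1+1+1+1+2+3+3
1+1+1+1+1+1+1+1+3+3
1+2+2+2+2+2+3
1+1+1+2+2+2+2+3
1+1+1+1+1+2+2+2+3
1+1+1+1+1+1+1+2+2+3
1+1+1+1+1+1+1+1+1+2+3
1+1+1+1+1+1+1+1+1+1+1+3
2+2+2+2+2+2+2
1+1+2+2+2+2+2+2
1+1+1+1+2+2+2+2+2
1+1+1+1+1+1+2+2+2+2
1+1+1+1+1+1+1+1+2+2+2
1+1+1+1+1+1+1+1+1+1+2+2
1+1+1+1+1+1+1+1+1+1+1+1+2
1+1+1+1+1+1+1+1+1+1+1+1+1+1

24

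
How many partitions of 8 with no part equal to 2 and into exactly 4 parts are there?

They are:
5 + 1 + 1 + 1
3 + 3 + 1 + 1
Counting gives 2.

2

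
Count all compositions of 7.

There are 6 gaps and each independently is a cut or not, giving 2^6 = 64.

64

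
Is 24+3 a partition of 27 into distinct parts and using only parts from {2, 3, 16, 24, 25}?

The parts sum to 27, and the condition 'all summands are distinct' holds; the condition 'each summand belongs to {2, 3, 16, 24, 25}' holds.

Yes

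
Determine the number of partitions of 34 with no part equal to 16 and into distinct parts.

467

Counting exhaustively, 467 partitions satisfy the conditions.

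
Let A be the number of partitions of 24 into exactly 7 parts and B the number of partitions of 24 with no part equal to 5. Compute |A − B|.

884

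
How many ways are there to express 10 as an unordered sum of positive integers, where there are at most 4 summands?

Enumerating:
10
1+9
2+8
1+1+8
3+7
1+2+7
1+1+1+7
4+6
1+3+6
2+2+6
1+1+2+6
5+5
1+4+5
2+3+5
1+1+3+5
1+2+2+5
2+4+4
1+1+4+4
3+3+4
1+2+3+4
2+2+2+4
1+3+3+3
2+2+3+3

23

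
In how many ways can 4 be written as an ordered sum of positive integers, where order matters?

8

There are 3 gaps and each independently is a cut or not, giving 2^3 = 8.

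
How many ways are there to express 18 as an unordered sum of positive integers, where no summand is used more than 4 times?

262

Enumerating by decreasing first part gives 262 partitions in all.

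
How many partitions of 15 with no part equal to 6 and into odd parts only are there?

27

A partial list (first 12 by largest part):
15
13, 1, 1
11, 3, 1
11, 1, 1, 1, 1
9, 5, 1
9, 3, 3
9, 3, 1, 1, 1
9, 1, 1, 1, 1, 1, 1
7, 7, 1
7, 5, 3
7, 5, 1, 1, 1
7, 3, 3, 1, 1
…and 15 more, for 27 total.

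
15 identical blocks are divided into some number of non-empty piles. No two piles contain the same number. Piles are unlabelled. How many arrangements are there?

27

A partial list (first 12 by largest part):
15
1,14
2,13
3,12
1,2,12
4,11
1,3,11
5,10
1,4,10
2,3,10
6,9
1,5,9
…and 15 more, for 27 total.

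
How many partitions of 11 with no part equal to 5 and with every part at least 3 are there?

4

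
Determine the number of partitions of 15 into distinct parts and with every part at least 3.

The partitions of 15 that satisfy the conditions:
15
12+3
11+4
10+5
9+6
8+7
8+4+3
7+5+3
6+5+4

9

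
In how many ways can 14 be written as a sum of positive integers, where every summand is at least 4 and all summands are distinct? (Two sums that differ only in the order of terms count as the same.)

Listing the qualifying partitions of 14:
14
10+4
9+5
8+6

4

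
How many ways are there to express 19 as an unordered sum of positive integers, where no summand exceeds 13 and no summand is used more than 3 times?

241

Enumerating by decreasing first part gives 241 partitions in all.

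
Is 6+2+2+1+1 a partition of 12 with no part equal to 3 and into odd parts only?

The parts sum to 12, and the condition 'every summand is odd' is violated.

No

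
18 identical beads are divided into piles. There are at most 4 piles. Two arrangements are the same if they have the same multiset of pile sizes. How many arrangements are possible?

Counting exhaustively, 84 partitions satisfy the conditions.

84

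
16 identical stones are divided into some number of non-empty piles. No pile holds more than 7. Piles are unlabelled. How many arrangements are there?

164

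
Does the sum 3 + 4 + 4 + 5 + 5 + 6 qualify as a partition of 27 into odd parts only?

No

The parts sum to 27, and the condition 'every summand is odd' is violated.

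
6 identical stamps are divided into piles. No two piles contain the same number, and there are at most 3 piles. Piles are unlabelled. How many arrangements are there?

They are:
6
5, 1
4, 2
3, 2, 1

4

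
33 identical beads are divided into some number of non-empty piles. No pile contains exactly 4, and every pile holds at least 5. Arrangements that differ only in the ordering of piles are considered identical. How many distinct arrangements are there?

Enumerating by decreasing first part gives 110 partitions in all.

110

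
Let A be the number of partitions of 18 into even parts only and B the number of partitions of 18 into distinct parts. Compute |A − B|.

16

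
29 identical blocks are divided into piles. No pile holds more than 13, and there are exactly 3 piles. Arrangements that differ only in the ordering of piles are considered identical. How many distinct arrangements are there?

14

They are:
13+13+3
13+12+4
13+11+5
13+10+6
13+9+7
13+8+8
12+12+5
12+11+6
12+10+7
12+9+8
11+11+7
11+10+8
11+9+9
10+10+9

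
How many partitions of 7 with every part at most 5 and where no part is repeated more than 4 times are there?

11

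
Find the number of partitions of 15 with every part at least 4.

8

They are:
15
4,11
5,10
6,9
7,8
4,4,7
4,5,6
5,5,5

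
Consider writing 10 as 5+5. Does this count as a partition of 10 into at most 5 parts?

Yes

The parts sum to 10, and the condition 'there are at most 5 summands' holds.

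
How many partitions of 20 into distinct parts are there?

64

A partial list (first 12 by largest part):
20
19+1
18+2
17+3
17+2+1
16+4
16+3+1
15+5
15+4+1
15+3+2
14+6
14+5+1
…and 52 more, for 64 total.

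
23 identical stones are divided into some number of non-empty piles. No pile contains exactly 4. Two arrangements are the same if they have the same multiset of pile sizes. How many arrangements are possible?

Enumerating by decreasing first part gives 765 partitions in all.

765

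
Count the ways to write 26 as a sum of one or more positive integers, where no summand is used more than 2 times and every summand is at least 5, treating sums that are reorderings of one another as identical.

32

There are too many to list fully; the first 12 (by largest part) are:
26
21+5
20+6
19+7
18+8
17+9
16+10
16+5+5
15+11
15+6+5
14+12
14+7+5
…and 20 more, for 32 total.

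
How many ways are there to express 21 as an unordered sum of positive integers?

Systematic enumeration (by largest part, then next-largest, …) yields 792.

792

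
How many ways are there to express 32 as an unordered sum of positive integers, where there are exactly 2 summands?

16

They are:
31,1
30,2
29,3
28,4
27,5
26,6
25,7
24,8
23,9
22,10
21,11
20,12
19,13
18,14
17,15
16,16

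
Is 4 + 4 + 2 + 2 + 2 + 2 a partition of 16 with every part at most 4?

The parts sum to 16, and the condition 'no summand exceeds 4' holds.

Yes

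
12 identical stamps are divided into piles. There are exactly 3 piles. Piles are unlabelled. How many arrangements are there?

They are:
10 + 1 + 1
9 + 2 + 1
8 + 3 + 1
8 + 2 + 2
7 + 4 + 1
7 + 3 + 2
6 + 5 + 1
6 + 4 + 2
6 + 3 + 3
5 + 5 + 2
5 + 4 + 3
4 + 4 + 4

12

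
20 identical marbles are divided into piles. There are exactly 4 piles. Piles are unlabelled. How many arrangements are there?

A partial list (first 12 by largest part):
1+1+1+17
1+1+2+16
1+1+3+15
1+2+2+15
1+1+4+14
1+2+3+14
2+2+2+14
1+1+5+13
1+2+4+13
1+3+3+13
2+2+3+13
1+1+6+12
…and 52 more, for 64 total.

64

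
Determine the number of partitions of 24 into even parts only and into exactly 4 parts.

15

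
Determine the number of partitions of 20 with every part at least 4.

Listing the qualifying partitions of 20:
20
16+4
15+5
14+6
13+7
12+8
12+4+4
11+9
11+5+4
10+10
10+6+4
10+5+5
9+7+4
9+6+5
8+8+4
8+7+5
8+6+6
8+4+4+4
7+7+6
7+5+4+4
6+6+4+4
6+5+5+4
5+5+5+5
4+4+4+4+4

24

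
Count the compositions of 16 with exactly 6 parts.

3003

A composition of 16 into 6 positive parts is chosen by placing 5 dividers among the 15 gaps between 16 units: C(15,5) = 3003.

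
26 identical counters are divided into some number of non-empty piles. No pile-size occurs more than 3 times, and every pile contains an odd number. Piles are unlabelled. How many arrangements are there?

There are too many to list fully; the first 12 (by largest part) are:
25, 1
23, 3
23, 1, 1, 1
21, 5
21, 3, 1, 1
19, 7
19, 5, 1, 1
19, 3, 3, 1
17, 9
17, 7, 1, 1
17, 5, 3, 1
17, 3, 3, 3
…and 49 more, for 61 total.

61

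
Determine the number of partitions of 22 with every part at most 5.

255

A full systematic count gives 255.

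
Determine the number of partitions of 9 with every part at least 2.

8

The partitions of 9 that satisfy the conditions:
9
7,2
6,3
5,4
5,2,2
4,3,2
3,3,3
3,2,2,2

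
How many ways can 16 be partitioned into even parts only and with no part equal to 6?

The partitions of 16 that satisfy the conditions:
16
14 + 2
12 + 4
12 + 2 + 2
10 + 4 + 2
10 + 2 + 2 + 2
8 + 8
8 + 4 + 4
8 + 4 + 2 + 2
8 + 2 + 2 + 2 + 2
4 + 4 + 4 + 4
4 + 4 + 4 + 2 + 2
4 + 4 + 2 + 2 + 2 + 2
4 + 2 + 2 + 2 + 2 + 2 + 2
2 + 2 + 2 + 2 + 2 + 2 + 2 + 2
Counting gives 15.

15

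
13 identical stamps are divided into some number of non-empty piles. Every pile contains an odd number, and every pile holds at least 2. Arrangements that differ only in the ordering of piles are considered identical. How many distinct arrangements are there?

The partitions of 13 that satisfy the conditions:
13
3 + 3 + 7
3 + 5 + 5
Counting gives 3.

3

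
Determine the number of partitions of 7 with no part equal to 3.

10

Listing the qualifying partitions of 7:
7
6,1
5,2
5,1,1
4,2,1
4,1,1,1
2,2,2,1
2,2,1,1,1
2,1,1,1,1,1
1,1,1,1,1,1,1
That's 10 in total.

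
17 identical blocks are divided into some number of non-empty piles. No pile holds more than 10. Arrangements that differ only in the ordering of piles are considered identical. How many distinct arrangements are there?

Counting exhaustively, 267 partitions satisfy the conditions.

267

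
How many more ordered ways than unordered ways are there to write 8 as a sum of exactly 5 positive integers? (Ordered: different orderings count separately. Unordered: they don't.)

32

Ordered (compositions into 5 parts): C(7,4) = 35.
Partitions of 8 into exactly 5 parts: 3.
Difference: 35 − 3 = 32.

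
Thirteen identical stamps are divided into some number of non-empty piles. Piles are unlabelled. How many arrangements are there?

Counting exhaustively, 101 partitions satisfy the conditions.

101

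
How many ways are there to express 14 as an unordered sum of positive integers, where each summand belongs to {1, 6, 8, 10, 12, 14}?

Enumerating:
14
12 + 1 + 1
10 + 1 + 1 + 1 + 1
8 + 6
8 + 1 + 1 + 1 + 1 + 1 + 1
6 + 6 + 1 + 1
6 + 1 + 1 + 1 + 1 + 1 + 1 + 1 + 1
1 + 1 + 1 + 1 + 1 + 1 + 1 + 1 + 1 + 1 + 1 + 1 + 1 + 1
That's 8 in total.

8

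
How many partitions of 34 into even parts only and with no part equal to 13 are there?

Enumerating by decreasing first part gives 297 partitions in all.

297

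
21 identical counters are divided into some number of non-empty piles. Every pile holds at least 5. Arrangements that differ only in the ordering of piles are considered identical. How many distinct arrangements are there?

15

Enumerating:
21
16+5
15+6
14+7
13+8
12+9
11+10
11+5+5
10+6+5
9+7+5
9+6+6
8+8+5
8+7+6
7+7+7
6+5+5+5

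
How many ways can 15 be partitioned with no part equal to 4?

Enumerating by decreasing first part gives 120 partitions in all.

120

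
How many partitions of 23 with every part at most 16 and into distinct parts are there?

Counting exhaustively, 90 partitions satisfy the conditions.

90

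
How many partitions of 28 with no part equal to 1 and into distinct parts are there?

A full systematic count gives 119.

119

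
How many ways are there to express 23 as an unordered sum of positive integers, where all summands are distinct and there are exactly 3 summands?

33

There are too many to list fully; the first 12 (by largest part) are:
20 + 2 + 1
19 + 3 + 1
18 + 4 + 1
18 + 3 + 2
17 + 5 + 1
17 + 4 + 2
16 + 6 + 1
16 + 5 + 2
16 + 4 + 3
15 + 7 + 1
15 + 6 + 2
15 + 5 + 3
…and 21 more, for 33 total.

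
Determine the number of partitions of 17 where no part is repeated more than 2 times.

108

There are 108 such partitions.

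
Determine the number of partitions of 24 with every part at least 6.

The partitions of 24 that satisfy the conditions:
24
18 + 6
17 + 7
16 + 8
15 + 9
14 + 10
13 + 11
12 + 12
12 + 6 + 6
11 + 7 + 6
10 + 8 + 6
10 + 7 + 7
9 + 9 + 6
9 + 8 + 7
8 + 8 + 8
6 + 6 + 6 + 6

16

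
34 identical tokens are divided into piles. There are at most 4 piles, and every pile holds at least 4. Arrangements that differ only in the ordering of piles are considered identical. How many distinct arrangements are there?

A full systematic count gives 151.

151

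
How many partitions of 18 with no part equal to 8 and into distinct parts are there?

A partial list (first 12 by largest part):
18
1+17
2+16
3+15
1+2+15
4+14
1+3+14
5+13
1+4+13
2+3+13
6+12
1+5+12
…and 25 more, for 37 total.

37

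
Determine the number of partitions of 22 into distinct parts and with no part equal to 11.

78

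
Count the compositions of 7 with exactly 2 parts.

6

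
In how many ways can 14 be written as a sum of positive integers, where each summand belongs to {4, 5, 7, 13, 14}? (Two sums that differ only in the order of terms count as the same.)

Listing the qualifying partitions of 14:
14
7, 7
5, 5, 4
That's 3 in total.

3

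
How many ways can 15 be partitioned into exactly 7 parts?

They are:
9 + 1 + 1 + 1 + 1 + 1 + 1
8 + 2 + 1 + 1 + 1 + 1 + 1
7 + 3 + 1 + 1 + 1 + 1 + 1
7 + 2 + 2 + 1 + 1 + 1 + 1
6 + 4 + 1 + 1 + 1 + 1 + 1
6 + 3 + 2 + 1 + 1 + 1 + 1
6 + 2 + 2 + 2 + 1 + 1 + 1
5 + 5 + 1 + 1 + 1 + 1 + 1
5 + 4 + 2 + 1 + 1 + 1 + 1
5 + 3 + 3 + 1 + 1 + 1 + 1
5 + 3 + 2 + 2 + 1 + 1 + 1
5 + 2 + 2 + 2 + 2 + 1 + 1
4 + 4 + 3 + 1 + 1 + 1 + 1
4 + 4 + 2 + 2 + 1 + 1 + 1
4 + 3 + 3 + 2 + 1 + 1 + 1
4 + 3 + 2 + 2 + 2 + 1 + 1
4 + 2 + 2 + 2 + 2 + 2 + 1
3 + 3 + 3 + 3 + 1 + 1 + 1
3 + 3 + 3 + 2 + 2 + 1 + 1
3 + 3 + 2 + 2 + 2 + 2 + 1
3 + 2 + 2 + 2 + 2 + 2 + 2

21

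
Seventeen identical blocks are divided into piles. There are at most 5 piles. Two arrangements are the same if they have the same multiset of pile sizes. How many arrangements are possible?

Counting exhaustively, 119 partitions satisfy the conditions.

119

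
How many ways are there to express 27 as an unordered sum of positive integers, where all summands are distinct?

A full systematic count gives 192.

192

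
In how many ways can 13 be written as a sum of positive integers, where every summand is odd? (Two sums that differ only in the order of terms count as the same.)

Enumerating:
13
11 + 1 + 1
9 + 3 + 1
9 + 1 + 1 + 1 + 1
7 + 5 + 1
7 + 3 + 3
7 + 3 + 1 + 1 + 1
7 + 1 + 1 + 1 + 1 + 1 + 1
5 + 5 + 3
5 + 5 + 1 + 1 + 1
5 + 3 + 3 + 1 + 1
5 + 3 + 1 + 1 + 1 + 1 + 1
5 + 1 + 1 + 1 + 1 + 1 + 1 + 1 + 1
3 + 3 + 3 + 3 + 1
3 + 3 + 3 + 1 + 1 + 1 + 1
3 + 3 + 1 + 1 + 1 + 1 + 1 + 1 + 1
3 + 1 + 1 + 1 + 1 + 1 + 1 + 1 + 1 + 1 + 1
1 + 1 + 1 + 1 + 1 + 1 + 1 + 1 + 1 + 1 + 1 + 1 + 1

18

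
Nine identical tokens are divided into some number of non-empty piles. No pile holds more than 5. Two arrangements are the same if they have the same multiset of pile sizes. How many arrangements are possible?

23

The partitions of 9 that satisfy the conditions:
4,5
1,3,5
2,2,5
1,1,2,5
1,1,1,1,5
1,4,4
2,3,4
1,1,3,4
1,2,2,4
1,1,1,2,4
1,1,1,1,1,4
3,3,3
1,2,3,3
1,1,1,3,3
2,2,2,3
1,1,2,2,3
1,1,1,1,2,3
1,1,1,1,1,1,3
1,2,2,2,2
1,1,1,2,2,2
1,1,1,1,1,2,2
1,1,1,1,1,1,1,2
1,1,1,1,1,1,1,1,1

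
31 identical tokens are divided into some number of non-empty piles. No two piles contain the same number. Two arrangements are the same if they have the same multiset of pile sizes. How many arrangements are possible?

340

A full systematic count gives 340.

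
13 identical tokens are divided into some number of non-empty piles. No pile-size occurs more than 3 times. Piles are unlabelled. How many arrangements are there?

A partial list (first 12 by largest part):
13
12+1
11+2
11+1+1
10+3
10+2+1
10+1+1+1
9+4
9+3+1
9+2+2
9+2+1+1
8+5
…and 52 more, for 64 total.

64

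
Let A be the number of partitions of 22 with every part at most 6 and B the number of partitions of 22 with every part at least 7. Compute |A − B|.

Partitions of 22 with every part at most 6: 391.
Partitions of 22 with every part at least 7: 7.
|391 − 7| = 384.

384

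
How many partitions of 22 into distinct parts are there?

Counting exhaustively, 89 partitions satisfy the conditions.

89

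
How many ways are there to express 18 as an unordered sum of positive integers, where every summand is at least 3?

There are too many to list fully; the first 12 (by largest part) are:
18
15+3
14+4
13+5
12+6
12+3+3
11+7
11+4+3
10+8
10+5+3
10+4+4
9+9
…and 21 more, for 33 total.

33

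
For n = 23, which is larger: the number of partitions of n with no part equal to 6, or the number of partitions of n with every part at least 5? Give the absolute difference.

Partitions of 23 with no part equal to 6: 958.
Partitions of 23 with every part at least 5: 21.
|958 − 21| = 937.

937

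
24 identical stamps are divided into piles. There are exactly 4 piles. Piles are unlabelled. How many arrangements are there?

108

Enumerating by decreasing first part gives 108 partitions in all.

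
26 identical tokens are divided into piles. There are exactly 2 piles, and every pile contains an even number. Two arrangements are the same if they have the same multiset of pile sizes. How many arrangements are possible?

6

Enumerating:
2, 24
4, 22
6, 20
8, 18
10, 16
12, 14
That's 6 in total.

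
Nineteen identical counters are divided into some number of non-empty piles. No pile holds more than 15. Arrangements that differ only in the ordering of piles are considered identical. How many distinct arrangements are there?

Systematic enumeration (by largest part, then next-largest, …) yields 483.

483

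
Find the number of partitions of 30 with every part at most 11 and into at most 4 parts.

43

There are too many to list fully; the first 12 (by largest part) are:
11,11,8
11,11,7,1
11,11,6,2
11,11,5,3
11,11,4,4
11,10,9
11,10,8,1
11,10,7,2
11,10,6,3
11,10,5,4
11,9,9,1
11,9,8,2
…and 31 more, for 43 total.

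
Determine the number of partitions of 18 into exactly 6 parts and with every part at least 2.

11

Enumerating:
8+2+2+2+2+2
7+3+2+2+2+2
6+4+2+2+2+2
6+3+3+2+2+2
5+5+2+2+2+2
5+4+3+2+2+2
5+3+3+3+2+2
4+4+4+2+2+2
4+4+3+3+2+2
4+3+3+3+3+2
3+3+3+3+3+3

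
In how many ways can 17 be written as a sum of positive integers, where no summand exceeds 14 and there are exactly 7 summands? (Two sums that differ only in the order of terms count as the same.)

There are too many to list fully; the first 12 (by largest part) are:
1, 1, 1, 1, 1, 1, 11
1, 1, 1, 1, 1, 2, 10
1, 1, 1, 1, 1, 3, 9
1, 1, 1, 1, 2, 2, 9
1, 1, 1, 1, 1, 4, 8
1, 1, 1, 1, 2, 3, 8
1, 1, 1, 2, 2, 2, 8
1, 1, 1, 1, 1, 5, 7
1, 1, 1, 1, 2, 4, 7
1, 1, 1, 1, 3, 3, 7
1, 1, 1, 2, 2, 3, 7
1, 1, 2, 2, 2, 2, 7
…and 26 more, for 38 total.

38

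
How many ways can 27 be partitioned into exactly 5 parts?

A full systematic count gives 255.

255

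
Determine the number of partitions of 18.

385

Direct enumeration gives 385 partitions.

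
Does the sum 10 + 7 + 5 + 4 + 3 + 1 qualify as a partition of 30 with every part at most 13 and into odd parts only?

No

The parts sum to 30, and the condition 'every summand is odd' is violated.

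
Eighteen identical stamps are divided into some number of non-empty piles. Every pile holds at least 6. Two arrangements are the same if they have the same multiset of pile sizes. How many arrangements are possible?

The partitions of 18 that satisfy the conditions:
18
6+12
7+11
8+10
9+9
6+6+6

6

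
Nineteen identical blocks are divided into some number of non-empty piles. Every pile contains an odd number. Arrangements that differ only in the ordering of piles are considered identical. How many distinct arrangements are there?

54

There are too many to list fully; the first 12 (by largest part) are:
19
17+1+1
15+3+1
15+1+1+1+1
13+5+1
13+3+3
13+3+1+1+1
13+1+1+1+1+1+1
11+7+1
11+5+3
11+5+1+1+1
11+3+3+1+1
…and 42 more, for 54 total.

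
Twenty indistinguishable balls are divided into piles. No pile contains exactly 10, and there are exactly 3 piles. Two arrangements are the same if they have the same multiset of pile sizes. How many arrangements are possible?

28

There are too many to list fully; the first 12 (by largest part) are:
18+1+1
17+2+1
16+3+1
16+2+2
15+4+1
15+3+2
14+5+1
14+4+2
14+3+3
13+6+1
13+5+2
13+4+3
…and 16 more, for 28 total.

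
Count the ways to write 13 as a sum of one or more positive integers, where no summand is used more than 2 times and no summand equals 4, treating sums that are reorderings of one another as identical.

29

A partial list (first 12 by largest part):
13
1 + 12
2 + 11
1 + 1 + 11
3 + 10
1 + 2 + 10
1 + 3 + 9
2 + 2 + 9
1 + 1 + 2 + 9
5 + 8
2 + 3 + 8
1 + 1 + 3 + 8
…and 17 more, for 29 total.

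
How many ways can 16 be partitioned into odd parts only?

32

A partial list (first 12 by largest part):
1, 15
3, 13
1, 1, 1, 13
5, 11
1, 1, 3, 11
1, 1, 1, 1, 1, 11
7, 9
1, 1, 5, 9
1, 3, 3, 9
1, 1, 1, 1, 3, 9
1, 1, 1, 1, 1, 1, 1, 9
1, 1, 7, 7
…and 20 more, for 32 total.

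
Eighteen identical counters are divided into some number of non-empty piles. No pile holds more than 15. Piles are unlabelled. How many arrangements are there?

381

Counting exhaustively, 381 partitions satisfy the conditions.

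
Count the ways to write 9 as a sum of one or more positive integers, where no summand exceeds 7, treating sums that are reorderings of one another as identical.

A partial list (first 12 by largest part):
7 + 2
7 + 1 + 1
6 + 3
6 + 2 + 1
6 + 1 + 1 + 1
5 + 4
5 + 3 + 1
5 + 2 + 2
5 + 2 + 1 + 1
5 + 1 + 1 + 1 + 1
4 + 4 + 1
4 + 3 + 2
…and 16 more, for 28 total.

28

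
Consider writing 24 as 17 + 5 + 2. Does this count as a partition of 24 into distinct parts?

Yes

The parts sum to 24, and the condition 'all summands are distinct' holds.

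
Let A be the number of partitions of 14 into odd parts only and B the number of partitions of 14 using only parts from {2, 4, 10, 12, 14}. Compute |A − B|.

14

Partitions of 14 into odd parts only: 22.
Partitions of 14 using only parts from {2, 4, 10, 12, 14}: 8.
|22 − 8| = 14.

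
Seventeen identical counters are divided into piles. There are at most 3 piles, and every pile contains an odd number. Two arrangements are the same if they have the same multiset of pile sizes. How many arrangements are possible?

Listing the qualifying partitions of 17:
17
15, 1, 1
13, 3, 1
11, 5, 1
11, 3, 3
9, 7, 1
9, 5, 3
7, 7, 3
7, 5, 5
That's 9 in total.

9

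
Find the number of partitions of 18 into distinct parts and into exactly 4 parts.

15

They are:
12, 3, 2, 1
11, 4, 2, 1
10, 5, 2, 1
10, 4, 3, 1
9, 6, 2, 1
9, 5, 3, 1
9, 4, 3, 2
8, 7, 2, 1
8, 6, 3, 1
8, 5, 4, 1
8, 5, 3, 2
7, 6, 4, 1
7, 6, 3, 2
7, 5, 4, 2
6, 5, 4, 3
That's 15 in total.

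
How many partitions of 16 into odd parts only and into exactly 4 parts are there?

Listing the qualifying partitions of 16:
13,1,1,1
11,3,1,1
9,5,1,1
9,3,3,1
7,7,1,1
7,5,3,1
7,3,3,3
5,5,5,1
5,5,3,3
That's 9 in total.

9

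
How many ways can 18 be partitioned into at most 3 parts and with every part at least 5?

9

Enumerating:
18
13, 5
12, 6
11, 7
10, 8
9, 9
8, 5, 5
7, 6, 5
6, 6, 6
Counting gives 9.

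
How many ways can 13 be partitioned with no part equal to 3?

59

A partial list (first 12 by largest part):
13
12+1
11+2
11+1+1
10+2+1
10+1+1+1
9+4
9+2+2
9+2+1+1
9+1+1+1+1
8+5
8+4+1
…and 47 more, for 59 total.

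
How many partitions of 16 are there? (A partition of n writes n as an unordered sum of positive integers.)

231

There are 231 such partitions.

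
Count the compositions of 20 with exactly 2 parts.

19

By stars and bars with positive parts, the count is C(19,1) = 19.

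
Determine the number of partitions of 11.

56

A partial list (first 12 by largest part):
11
10+1
9+2
9+1+1
8+3
8+2+1
8+1+1+1
7+4
7+3+1
7+2+2
7+2+1+1
7+1+1+1+1
…and 44 more, for 56 total.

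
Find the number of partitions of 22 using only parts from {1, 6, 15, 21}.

7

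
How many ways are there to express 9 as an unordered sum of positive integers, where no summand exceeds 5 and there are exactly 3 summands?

5

They are:
5 + 3 + 1
5 + 2 + 2
4 + 4 + 1
4 + 3 + 2
3 + 3 + 3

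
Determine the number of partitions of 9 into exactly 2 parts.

Listing the qualifying partitions of 9:
8+1
7+2
6+3
5+4

4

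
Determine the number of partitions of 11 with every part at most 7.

49

A partial list (first 12 by largest part):
7+4
7+3+1
7+2+2
7+2+1+1
7+1+1+1+1
6+5
6+4+1
6+3+2
6+3+1+1
6+2+2+1
6+2+1+1+1
6+1+1+1+1+1
…and 37 more, for 49 total.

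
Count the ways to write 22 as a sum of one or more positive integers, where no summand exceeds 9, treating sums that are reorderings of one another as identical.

Direct enumeration gives 732 partitions.

732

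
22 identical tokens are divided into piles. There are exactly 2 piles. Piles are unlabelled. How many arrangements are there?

Listing the qualifying partitions of 22:
1,21
2,20
3,19
4,18
5,17
6,16
7,15
8,14
9,13
10,12
11,11
Counting gives 11.

11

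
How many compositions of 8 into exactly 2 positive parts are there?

7

Place 1 bars in the 7 internal gaps of a row of 8 dots: C(7,1) = 7.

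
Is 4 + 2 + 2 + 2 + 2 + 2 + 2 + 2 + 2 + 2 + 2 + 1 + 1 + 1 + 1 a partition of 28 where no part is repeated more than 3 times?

The parts sum to 28, and the condition 'no summand is used more than 3 times' is violated.

No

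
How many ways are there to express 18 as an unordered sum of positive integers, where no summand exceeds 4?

84

Counting exhaustively, 84 partitions satisfy the conditions.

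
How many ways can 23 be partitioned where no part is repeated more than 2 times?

355

Counting exhaustively, 355 partitions satisfy the conditions.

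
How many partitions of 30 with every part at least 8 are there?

16

The partitions of 30 that satisfy the conditions:
30
22, 8
21, 9
20, 10
19, 11
18, 12
17, 13
16, 14
15, 15
14, 8, 8
13, 9, 8
12, 10, 8
12, 9, 9
11, 11, 8
11, 10, 9
10, 10, 10
That's 16 in total.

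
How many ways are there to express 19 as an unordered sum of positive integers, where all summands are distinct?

54

There are too many to list fully; the first 12 (by largest part) are:
19
1,18
2,17
3,16
1,2,16
4,15
1,3,15
5,14
1,4,14
2,3,14
6,13
1,5,13
…and 42 more, for 54 total.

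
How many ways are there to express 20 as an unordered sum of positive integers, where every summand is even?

A partial list (first 12 by largest part):
20
2, 18
4, 16
2, 2, 16
6, 14
2, 4, 14
2, 2, 2, 14
8, 12
2, 6, 12
4, 4, 12
2, 2, 4, 12
2, 2, 2, 2, 12
…and 30 more, for 42 total.

42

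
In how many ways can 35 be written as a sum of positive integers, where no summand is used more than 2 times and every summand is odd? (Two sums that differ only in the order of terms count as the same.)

102

Counting exhaustively, 102 partitions satisfy the conditions.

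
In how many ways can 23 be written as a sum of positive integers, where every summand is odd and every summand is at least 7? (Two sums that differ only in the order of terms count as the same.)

Enumerating:
23
7+7+9
That's 2 in total.

2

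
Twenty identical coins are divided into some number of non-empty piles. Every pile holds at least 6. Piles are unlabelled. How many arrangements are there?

8

Listing the qualifying partitions of 20:
20
14,6
13,7
12,8
11,9
10,10
8,6,6
7,7,6
That's 8 in total.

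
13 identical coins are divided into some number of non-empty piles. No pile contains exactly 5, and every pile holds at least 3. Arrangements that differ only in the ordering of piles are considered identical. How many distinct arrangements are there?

7

Listing the qualifying partitions of 13:
13
3 + 10
4 + 9
6 + 7
3 + 3 + 7
3 + 4 + 6
3 + 3 + 3 + 4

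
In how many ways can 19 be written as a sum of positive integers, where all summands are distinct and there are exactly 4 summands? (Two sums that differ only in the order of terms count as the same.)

18

The partitions of 19 that satisfy the conditions:
13, 3, 2, 1
12, 4, 2, 1
11, 5, 2, 1
11, 4, 3, 1
10, 6, 2, 1
10, 5, 3, 1
10, 4, 3, 2
9, 7, 2, 1
9, 6, 3, 1
9, 5, 4, 1
9, 5, 3, 2
8, 7, 3, 1
8, 6, 4, 1
8, 6, 3, 2
8, 5, 4, 2
7, 6, 5, 1
7, 6, 4, 2
7, 5, 4, 3
Counting gives 18.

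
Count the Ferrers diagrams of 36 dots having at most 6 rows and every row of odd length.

Direct enumeration gives 183 partitions.

183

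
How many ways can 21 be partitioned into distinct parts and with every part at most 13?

A partial list (first 12 by largest part):
8, 13
1, 7, 13
2, 6, 13
3, 5, 13
1, 2, 5, 13
1, 3, 4, 13
9, 12
1, 8, 12
2, 7, 12
3, 6, 12
1, 2, 6, 12
4, 5, 12
…and 45 more, for 57 total.

57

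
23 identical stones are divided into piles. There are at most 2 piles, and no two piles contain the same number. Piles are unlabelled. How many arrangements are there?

12

Enumerating:
23
1+22
2+21
3+20
4+19
5+18
6+17
7+16
8+15
9+14
10+13
11+12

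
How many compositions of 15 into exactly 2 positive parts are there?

A composition of 15 into 2 positive parts is chosen by placing 1 dividers among the 14 gaps between 15 units: C(14,1) = 14.

14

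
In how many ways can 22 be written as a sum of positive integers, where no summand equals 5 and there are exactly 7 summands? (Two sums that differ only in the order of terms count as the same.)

87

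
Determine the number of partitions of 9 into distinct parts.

They are:
9
8,1
7,2
6,3
6,2,1
5,4
5,3,1
4,3,2
Counting gives 8.

8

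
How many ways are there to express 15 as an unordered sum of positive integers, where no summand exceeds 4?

54

A partial list (first 12 by largest part):
4 + 4 + 4 + 3
4 + 4 + 4 + 2 + 1
4 + 4 + 4 + 1 + 1 + 1
4 + 4 + 3 + 3 + 1
4 + 4 + 3 + 2 + 2
4 + 4 + 3 + 2 + 1 + 1
4 + 4 + 3 + 1 + 1 + 1 + 1
4 + 4 + 2 + 2 + 2 + 1
4 + 4 + 2 + 2 + 1 + 1 + 1
4 + 4 + 2 + 1 + 1 + 1 + 1 + 1
4 + 4 + 1 + 1 + 1 + 1 + 1 + 1 + 1
4 + 3 + 3 + 3 + 2
…and 42 more, for 54 total.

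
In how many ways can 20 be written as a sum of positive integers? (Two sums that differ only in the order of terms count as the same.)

627

There are 627 such partitions.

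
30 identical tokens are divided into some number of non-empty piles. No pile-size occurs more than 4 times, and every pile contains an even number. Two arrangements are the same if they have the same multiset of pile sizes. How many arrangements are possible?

127

Direct enumeration gives 127 partitions.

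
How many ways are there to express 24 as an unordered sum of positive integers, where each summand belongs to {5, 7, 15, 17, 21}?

The partitions of 24 that satisfy the conditions:
17 + 7
7 + 7 + 5 + 5
That's 2 in total.

2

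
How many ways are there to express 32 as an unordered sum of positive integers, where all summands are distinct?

390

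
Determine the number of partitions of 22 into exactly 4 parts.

Systematic enumeration (by largest part, then next-largest, …) yields 84.

84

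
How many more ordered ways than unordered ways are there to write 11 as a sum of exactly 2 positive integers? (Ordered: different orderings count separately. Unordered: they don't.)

Ordered (compositions into 2 parts): C(10,1) = 10.
Partitions of 11 into exactly 2 parts: 5.
Difference: 10 − 5 = 5.

5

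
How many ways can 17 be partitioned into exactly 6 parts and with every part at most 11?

43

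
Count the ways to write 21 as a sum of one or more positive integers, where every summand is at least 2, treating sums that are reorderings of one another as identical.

165

Enumerating by decreasing first part gives 165 partitions in all.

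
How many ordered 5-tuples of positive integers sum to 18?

2380

By stars and bars with positive parts, the count is C(17,4) = 2380.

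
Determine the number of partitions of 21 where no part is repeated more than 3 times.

395

Enumerating by decreasing first part gives 395 partitions in all.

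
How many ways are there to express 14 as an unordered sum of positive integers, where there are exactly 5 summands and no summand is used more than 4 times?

23

Listing the qualifying partitions of 14:
10 + 1 + 1 + 1 + 1
9 + 2 + 1 + 1 + 1
8 + 3 + 1 + 1 + 1
8 + 2 + 2 + 1 + 1
7 + 4 + 1 + 1 + 1
7 + 3 + 2 + 1 + 1
7 + 2 + 2 + 2 + 1
6 + 5 + 1 + 1 + 1
6 + 4 + 2 + 1 + 1
6 + 3 + 3 + 1 + 1
6 + 3 + 2 + 2 + 1
6 + 2 + 2 + 2 + 2
5 + 5 + 2 + 1 + 1
5 + 4 + 3 + 1 + 1
5 + 4 + 2 + 2 + 1
5 + 3 + 3 + 2 + 1
5 + 3 + 2 + 2 + 2
4 + 4 + 4 + 1 + 1
4 + 4 + 3 + 2 + 1
4 + 4 + 2 + 2 + 2
4 + 3 + 3 + 3 + 1
4 + 3 + 3 + 2 + 2
3 + 3 + 3 + 3 + 2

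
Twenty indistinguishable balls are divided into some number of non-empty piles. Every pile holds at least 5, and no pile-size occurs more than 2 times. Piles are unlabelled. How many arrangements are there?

12

Listing the qualifying partitions of 20:
20
5 + 15
6 + 14
7 + 13
8 + 12
9 + 11
10 + 10
5 + 5 + 10
5 + 6 + 9
5 + 7 + 8
6 + 6 + 8
6 + 7 + 7
That's 12 in total.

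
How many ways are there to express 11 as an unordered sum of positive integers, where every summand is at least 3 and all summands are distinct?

4

They are:
11
8 + 3
7 + 4
6 + 5
That's 4 in total.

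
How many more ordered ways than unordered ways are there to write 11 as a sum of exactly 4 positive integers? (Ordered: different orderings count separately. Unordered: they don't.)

109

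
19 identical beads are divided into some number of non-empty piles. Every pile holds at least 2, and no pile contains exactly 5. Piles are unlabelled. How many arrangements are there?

71

A full systematic count gives 71.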